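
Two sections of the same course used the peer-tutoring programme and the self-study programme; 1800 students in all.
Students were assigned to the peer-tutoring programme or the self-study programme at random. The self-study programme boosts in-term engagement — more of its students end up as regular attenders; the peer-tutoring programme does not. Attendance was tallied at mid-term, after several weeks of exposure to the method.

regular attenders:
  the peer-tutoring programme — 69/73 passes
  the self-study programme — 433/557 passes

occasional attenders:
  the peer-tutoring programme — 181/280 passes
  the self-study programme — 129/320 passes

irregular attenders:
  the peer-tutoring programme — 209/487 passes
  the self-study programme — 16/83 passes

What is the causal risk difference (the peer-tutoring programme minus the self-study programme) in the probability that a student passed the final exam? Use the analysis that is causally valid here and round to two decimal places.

-0.06

The distribution of mid-term attendance is itself part of what the teaching method does — it is an intermediate outcome. Holding it fixed would remove that part of the effect; the total effect is the pooled difference.
The causal difference is the pooled difference: 0.546 − 0.602 = -0.056.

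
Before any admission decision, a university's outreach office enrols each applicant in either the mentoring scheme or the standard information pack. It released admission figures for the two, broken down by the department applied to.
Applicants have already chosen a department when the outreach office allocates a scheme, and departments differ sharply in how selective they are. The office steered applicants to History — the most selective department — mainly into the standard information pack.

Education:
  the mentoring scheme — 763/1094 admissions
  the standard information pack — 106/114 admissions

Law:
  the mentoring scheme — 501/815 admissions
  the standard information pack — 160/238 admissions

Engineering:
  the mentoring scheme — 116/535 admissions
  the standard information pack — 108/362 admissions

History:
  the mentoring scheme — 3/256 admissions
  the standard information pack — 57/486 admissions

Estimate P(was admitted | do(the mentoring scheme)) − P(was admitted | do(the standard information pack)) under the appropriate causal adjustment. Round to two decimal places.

-0.13

the standard information pack is higher inside every department stratum but the mentoring scheme is higher in aggregate. Whether to stratify depends on how department relates to the outreach scheme.
Nothing the outreach scheme does changes department; the imbalance is an allocation artefact. With department also predicting the outcome, the pooled figure is confounded, and the within-stratum comparison is the causal one.
Adjusting over the population distribution of department: 0.310·(0.697−0.930) + 0.270·(0.615−0.672) + 0.230·(0.217−0.298) + 0.190·(0.012−0.117) = -0.126.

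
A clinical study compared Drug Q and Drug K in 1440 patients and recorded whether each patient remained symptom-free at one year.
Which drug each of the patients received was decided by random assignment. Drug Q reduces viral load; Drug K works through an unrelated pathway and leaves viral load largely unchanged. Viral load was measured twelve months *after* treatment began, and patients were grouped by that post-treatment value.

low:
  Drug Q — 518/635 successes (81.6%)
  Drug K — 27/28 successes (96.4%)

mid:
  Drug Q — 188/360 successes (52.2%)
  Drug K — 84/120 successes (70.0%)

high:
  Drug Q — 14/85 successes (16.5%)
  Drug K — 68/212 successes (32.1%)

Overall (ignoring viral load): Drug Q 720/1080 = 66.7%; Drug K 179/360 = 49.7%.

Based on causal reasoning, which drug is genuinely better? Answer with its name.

Stratifying would compare drugs among patients the drugs themselves sorted into viral load groups — a form of selection on an intermediate. The unconditioned pooled rates give the total causal effect.
Pooled: Drug Q 66.7% vs Drug K 49.7%; Drug Q is higher overall.

Drug Q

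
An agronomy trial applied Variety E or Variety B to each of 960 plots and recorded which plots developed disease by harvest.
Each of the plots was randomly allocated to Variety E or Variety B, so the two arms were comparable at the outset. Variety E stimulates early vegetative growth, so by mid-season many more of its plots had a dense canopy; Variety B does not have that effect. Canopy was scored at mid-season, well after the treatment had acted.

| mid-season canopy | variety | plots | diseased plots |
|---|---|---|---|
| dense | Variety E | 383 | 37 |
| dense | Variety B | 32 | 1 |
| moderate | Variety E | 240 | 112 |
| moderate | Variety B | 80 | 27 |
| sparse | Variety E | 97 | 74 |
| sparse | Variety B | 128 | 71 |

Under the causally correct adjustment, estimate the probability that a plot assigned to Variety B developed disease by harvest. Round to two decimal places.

Stratifying would compare varietys among plots the varietys themselves sorted into mid-season canopy groups — a form of selection on an intermediate. The unconditioned pooled rates give the total causal effect.
So P(outcome | do(Variety B)) is just the pooled rate for Variety B: 99/240 = 0.412.

0.41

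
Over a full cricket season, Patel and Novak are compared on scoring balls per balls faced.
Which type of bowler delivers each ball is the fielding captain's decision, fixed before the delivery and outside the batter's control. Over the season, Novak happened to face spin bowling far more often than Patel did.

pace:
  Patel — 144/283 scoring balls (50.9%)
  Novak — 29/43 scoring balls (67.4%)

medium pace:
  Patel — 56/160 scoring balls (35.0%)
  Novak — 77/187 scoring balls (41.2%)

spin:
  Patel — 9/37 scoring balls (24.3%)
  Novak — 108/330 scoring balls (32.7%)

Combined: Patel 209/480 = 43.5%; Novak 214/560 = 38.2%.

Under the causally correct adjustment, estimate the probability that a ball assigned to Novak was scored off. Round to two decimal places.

0.46

Within every bowling type level Novak has the higher rate, yet pooled Patel does — Simpson's reversal.
The imbalance in bowling type arose from how balls faced were allocated, not from anything the player did; and bowling type independently affects the outcome. The pooled gap is confounded — condition on bowling type.
Standardising Novak to the population bowling type mix: 0.313·29/43 + 0.334·77/187 + 0.353·108/330 = 0.464.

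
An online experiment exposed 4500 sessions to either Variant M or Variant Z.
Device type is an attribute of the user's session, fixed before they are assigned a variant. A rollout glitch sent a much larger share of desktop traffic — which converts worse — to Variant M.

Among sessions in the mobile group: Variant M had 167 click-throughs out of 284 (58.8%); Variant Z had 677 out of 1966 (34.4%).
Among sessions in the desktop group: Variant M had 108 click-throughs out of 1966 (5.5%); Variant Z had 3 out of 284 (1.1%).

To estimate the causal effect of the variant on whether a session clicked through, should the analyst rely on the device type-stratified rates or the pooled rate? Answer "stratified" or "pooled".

stratified

Device type satisfies the back-door criterion: it is not a descendant of the variant, and it blocks the spurious path from variant to outcome. Adjusting for it (i.e., using the within-device type rates) gives the causal effect.
Within each level — mobile: 58.8% vs 34.4%; desktop: 5.5% vs 1.1% — Variant M is higher every time.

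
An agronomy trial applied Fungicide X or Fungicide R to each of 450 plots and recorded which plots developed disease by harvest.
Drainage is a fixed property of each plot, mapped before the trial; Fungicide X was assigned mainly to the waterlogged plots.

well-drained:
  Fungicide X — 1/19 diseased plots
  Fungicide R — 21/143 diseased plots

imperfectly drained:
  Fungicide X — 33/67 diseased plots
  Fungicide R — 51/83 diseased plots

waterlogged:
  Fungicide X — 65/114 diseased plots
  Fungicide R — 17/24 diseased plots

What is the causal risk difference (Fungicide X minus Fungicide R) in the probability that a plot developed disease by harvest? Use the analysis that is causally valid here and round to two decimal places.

Fungicide X is lower inside every field drainage stratum but Fungicide R is lower in aggregate. Whether to stratify depends on how field drainage relates to the fungicide.
The imbalance in field drainage arose from how plots were allocated, not from anything the fungicide did; and field drainage independently affects the outcome. The pooled gap is confounded — condition on field drainage.
Adjusting over the population distribution of field drainage: 0.360·(0.053−0.147) + 0.333·(0.493−0.614) + 0.307·(0.570−0.708) = -0.117.

-0.12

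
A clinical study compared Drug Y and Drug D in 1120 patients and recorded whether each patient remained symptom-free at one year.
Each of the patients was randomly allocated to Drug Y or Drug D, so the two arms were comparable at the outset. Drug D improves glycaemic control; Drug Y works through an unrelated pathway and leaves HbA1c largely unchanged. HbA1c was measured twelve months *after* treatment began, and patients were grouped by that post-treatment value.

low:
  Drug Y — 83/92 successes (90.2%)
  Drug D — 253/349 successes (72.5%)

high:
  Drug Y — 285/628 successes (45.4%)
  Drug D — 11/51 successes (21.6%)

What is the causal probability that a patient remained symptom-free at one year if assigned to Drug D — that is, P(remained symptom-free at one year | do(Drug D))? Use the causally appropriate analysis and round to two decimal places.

0.66

The stratified and pooled comparisons disagree (Drug Y wins within each HbA1c; Drug D wins overall), so the answer turns on the causal role of HbA1c.
The distribution of HbA1c is itself part of what the drug does — it is an intermediate outcome. Holding it fixed would remove that part of the effect; the total effect is the pooled difference.
So P(outcome | do(Drug D)) is just the pooled rate for Drug D: 264/400 = 0.660.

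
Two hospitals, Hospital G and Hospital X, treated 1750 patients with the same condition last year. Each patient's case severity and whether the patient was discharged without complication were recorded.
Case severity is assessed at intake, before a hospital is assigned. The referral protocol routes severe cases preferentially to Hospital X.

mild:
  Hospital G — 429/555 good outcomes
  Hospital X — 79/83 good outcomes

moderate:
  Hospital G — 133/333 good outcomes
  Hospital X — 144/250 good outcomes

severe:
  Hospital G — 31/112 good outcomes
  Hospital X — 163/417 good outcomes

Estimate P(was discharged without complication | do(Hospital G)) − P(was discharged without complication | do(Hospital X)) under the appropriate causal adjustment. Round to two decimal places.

Case severity satisfies the back-door criterion: it is not a descendant of the hospital, and it blocks the spurious path from hospital to outcome. Adjusting for it (i.e., using the within-case severity rates) gives the causal effect.
Adjusting over the population distribution of case severity: 0.365·(0.773−0.952) + 0.333·(0.399−0.576) + 0.302·(0.277−0.391) = -0.159.

-0.16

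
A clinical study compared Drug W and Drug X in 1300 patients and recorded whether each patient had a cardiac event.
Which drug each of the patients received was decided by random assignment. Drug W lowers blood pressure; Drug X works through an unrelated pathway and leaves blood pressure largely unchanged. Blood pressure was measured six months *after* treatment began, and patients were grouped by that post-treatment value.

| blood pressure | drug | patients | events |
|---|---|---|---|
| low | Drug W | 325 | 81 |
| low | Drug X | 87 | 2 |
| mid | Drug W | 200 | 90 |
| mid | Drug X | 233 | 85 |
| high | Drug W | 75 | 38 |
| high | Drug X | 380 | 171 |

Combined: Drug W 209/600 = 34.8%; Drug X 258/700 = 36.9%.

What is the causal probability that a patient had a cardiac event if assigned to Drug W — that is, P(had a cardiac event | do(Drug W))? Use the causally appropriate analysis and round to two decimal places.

The stratified and pooled comparisons disagree (Drug X wins within each blood pressure; Drug W wins overall), so the answer turns on the causal role of blood pressure.
The distribution of blood pressure is itself part of what the drug does — it is an intermediate outcome. Holding it fixed would remove that part of the effect; the total effect is the pooled difference.
So P(outcome | do(Drug W)) is just the pooled rate for Drug W: 209/600 = 0.348.

0.35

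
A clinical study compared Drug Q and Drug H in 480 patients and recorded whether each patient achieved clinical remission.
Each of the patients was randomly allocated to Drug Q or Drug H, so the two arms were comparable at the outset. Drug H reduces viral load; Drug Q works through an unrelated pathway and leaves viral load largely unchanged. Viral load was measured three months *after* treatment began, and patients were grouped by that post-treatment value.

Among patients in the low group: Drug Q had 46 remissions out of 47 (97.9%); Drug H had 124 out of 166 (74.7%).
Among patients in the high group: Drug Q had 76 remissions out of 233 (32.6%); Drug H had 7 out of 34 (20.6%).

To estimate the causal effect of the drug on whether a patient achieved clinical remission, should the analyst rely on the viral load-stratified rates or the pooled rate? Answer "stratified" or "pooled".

pooled

Viral load is downstream of the drug. One should not condition on a consequence of treatment, so the overall rates are the right comparison.
Pooled: Drug Q 43.6% vs Drug H 65.5%; Drug H is higher overall.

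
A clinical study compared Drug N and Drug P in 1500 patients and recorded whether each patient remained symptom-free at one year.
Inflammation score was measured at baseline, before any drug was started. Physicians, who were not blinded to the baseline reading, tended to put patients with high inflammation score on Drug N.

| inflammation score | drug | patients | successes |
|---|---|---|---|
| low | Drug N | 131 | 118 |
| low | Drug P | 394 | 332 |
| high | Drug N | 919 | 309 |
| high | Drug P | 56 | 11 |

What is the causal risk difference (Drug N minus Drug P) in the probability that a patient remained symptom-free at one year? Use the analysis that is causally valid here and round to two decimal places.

+0.11

Inflammation score differs across drugs for reasons unrelated to any effect of the drug itself, and it separately predicts the outcome — a classic confounder. We must compare within inflammation score levels.
Adjusting over the population distribution of inflammation score: 0.350·(0.901−0.843) + 0.650·(0.336−0.196) = +0.111.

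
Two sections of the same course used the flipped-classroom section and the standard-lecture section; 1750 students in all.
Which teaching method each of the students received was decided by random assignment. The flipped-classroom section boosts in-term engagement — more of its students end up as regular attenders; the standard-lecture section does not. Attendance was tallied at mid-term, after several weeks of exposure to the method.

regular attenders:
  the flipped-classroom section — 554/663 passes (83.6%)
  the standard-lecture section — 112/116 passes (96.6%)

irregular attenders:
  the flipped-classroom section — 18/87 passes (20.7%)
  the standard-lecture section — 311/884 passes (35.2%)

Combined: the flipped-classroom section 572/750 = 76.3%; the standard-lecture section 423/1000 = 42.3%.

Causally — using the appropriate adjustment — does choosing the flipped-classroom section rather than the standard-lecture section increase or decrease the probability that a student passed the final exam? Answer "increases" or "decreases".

increases

Mid-term attendance is recorded after the teaching method and is itself shifted by it — it sits on the causal path from teaching method to outcome. Conditioning on a mediator would strip out part of the effect we want; the pooled comparison gives the total causal effect.
Pooled: the flipped-classroom section 76.3% vs the standard-lecture section 42.3%; the flipped-classroom section is higher overall.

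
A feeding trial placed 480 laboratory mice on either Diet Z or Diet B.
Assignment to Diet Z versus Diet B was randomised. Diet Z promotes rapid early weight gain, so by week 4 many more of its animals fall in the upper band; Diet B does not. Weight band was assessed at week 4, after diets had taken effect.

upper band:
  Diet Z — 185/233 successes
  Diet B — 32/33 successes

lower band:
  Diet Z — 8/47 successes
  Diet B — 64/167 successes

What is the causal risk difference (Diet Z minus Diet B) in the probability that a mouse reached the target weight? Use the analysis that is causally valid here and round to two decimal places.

+0.21

The week-4 weight band-specific comparison favours Diet B throughout, but the pooled figures favour Diet Z. The question is whether to condition on week-4 weight band.
Week-4 weight band is recorded after the diet and is itself shifted by it — it sits on the causal path from diet to outcome. Conditioning on a mediator would strip out part of the effect we want; the pooled comparison gives the total causal effect.
The causal difference is the pooled difference: 0.689 − 0.480 = +0.209.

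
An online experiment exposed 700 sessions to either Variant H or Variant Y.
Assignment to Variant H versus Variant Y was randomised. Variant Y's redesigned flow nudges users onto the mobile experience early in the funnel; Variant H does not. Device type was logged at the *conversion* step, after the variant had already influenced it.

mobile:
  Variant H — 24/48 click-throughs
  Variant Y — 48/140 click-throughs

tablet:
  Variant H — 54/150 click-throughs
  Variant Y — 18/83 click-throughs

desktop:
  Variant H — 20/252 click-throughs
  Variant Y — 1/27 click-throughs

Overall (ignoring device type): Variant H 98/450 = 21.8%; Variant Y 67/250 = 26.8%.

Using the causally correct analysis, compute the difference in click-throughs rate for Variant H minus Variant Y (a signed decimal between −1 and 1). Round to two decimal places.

-0.05

Stratifying would compare variants among sessions the variants themselves sorted into device type groups — a form of selection on an intermediate. The unconditioned pooled rates give the total causal effect.
The causal difference is the pooled difference: 0.218 − 0.268 = -0.050.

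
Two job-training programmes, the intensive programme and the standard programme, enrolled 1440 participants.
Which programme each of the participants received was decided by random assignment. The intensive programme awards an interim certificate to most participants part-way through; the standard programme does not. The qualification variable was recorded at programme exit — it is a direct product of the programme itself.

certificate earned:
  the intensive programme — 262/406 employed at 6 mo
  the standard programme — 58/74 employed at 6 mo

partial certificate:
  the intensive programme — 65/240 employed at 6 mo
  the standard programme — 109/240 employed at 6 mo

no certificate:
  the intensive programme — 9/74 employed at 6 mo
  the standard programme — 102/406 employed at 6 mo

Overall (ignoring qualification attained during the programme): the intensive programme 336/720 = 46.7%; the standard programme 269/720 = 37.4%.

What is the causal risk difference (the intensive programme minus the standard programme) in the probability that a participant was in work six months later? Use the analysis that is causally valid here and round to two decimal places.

Within every qualification attained during the programme level the standard programme has the higher rate, yet pooled the intensive programme does — Simpson's reversal.
The distribution of qualification attained during the programme is itself part of what the programme does — it is an intermediate outcome. Holding it fixed would remove that part of the effect; the total effect is the pooled difference.
The causal difference is the pooled difference: 0.467 − 0.374 = +0.093.

+0.09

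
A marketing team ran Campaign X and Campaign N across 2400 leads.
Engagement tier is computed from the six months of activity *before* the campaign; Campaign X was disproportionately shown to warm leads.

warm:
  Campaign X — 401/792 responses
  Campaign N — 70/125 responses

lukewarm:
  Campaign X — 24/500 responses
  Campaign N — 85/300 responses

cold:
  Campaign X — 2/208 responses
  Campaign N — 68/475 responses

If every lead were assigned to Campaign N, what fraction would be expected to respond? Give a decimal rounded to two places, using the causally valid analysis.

0.35

The stratified and pooled comparisons disagree (Campaign N wins within each engagement tier; Campaign X wins overall), so the answer turns on the causal role of engagement tier.
Engagement tier differs across campaigns for reasons unrelated to any effect of the campaign itself, and it separately predicts the outcome — a classic confounder. We must compare within engagement tier levels.
Standardising Campaign N to the population engagement tier mix: 0.382·70/125 + 0.333·85/300 + 0.285·68/475 = 0.349.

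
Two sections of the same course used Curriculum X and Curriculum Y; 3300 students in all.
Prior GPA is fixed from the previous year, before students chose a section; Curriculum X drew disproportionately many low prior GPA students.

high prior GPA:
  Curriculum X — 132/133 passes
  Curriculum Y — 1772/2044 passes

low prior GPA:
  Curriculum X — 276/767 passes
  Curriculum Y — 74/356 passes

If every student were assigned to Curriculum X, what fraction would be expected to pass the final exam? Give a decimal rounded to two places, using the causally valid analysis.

0.78

Since prior GPA band is a pre-existing factor (not a product of the teaching method) and it affects the outcome on its own, it is a confounder. The stratified rates, not the pooled rate, identify the causal effect.
Standardising Curriculum X to the population prior GPA band mix: 0.660·132/133 + 0.340·276/767 = 0.777.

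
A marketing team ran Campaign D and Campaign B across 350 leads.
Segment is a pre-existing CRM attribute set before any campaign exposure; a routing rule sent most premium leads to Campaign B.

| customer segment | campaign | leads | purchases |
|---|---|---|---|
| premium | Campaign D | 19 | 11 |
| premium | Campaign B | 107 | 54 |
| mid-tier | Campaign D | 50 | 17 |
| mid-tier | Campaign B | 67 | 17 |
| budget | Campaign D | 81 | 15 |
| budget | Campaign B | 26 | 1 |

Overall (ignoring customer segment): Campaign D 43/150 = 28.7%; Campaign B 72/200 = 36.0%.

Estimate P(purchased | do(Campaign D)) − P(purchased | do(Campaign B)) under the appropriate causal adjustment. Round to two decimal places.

+0.10

Campaign D is higher inside every customer segment stratum but Campaign B is higher in aggregate. Whether to stratify depends on how customer segment relates to the campaign.
Here customer segment is a common cause — it drives both which campaign a case falls under and the outcome. The crude comparison mixes populations; the stratum-specific rates are the causally relevant ones.
Adjusting over the population distribution of customer segment: 0.360·(0.579−0.505) + 0.334·(0.340−0.254) + 0.306·(0.185−0.038) = +0.100.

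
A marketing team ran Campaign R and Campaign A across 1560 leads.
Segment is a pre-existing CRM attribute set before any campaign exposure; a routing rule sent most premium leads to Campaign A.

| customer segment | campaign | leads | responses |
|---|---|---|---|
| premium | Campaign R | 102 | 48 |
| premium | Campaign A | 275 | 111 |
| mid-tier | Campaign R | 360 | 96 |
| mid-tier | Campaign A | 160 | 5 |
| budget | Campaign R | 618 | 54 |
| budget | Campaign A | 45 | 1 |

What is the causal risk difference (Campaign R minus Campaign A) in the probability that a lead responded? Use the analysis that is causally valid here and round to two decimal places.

The stratified and pooled comparisons disagree (Campaign R wins within each customer segment; Campaign A wins overall), so the answer turns on the causal role of customer segment.
Customer segment satisfies the back-door criterion: it is not a descendant of the campaign, and it blocks the spurious path from campaign to outcome. Adjusting for it (i.e., using the within-customer segment rates) gives the causal effect.
Adjusting over the population distribution of customer segment: 0.242·(0.471−0.404) + 0.333·(0.267−0.031) + 0.425·(0.087−0.022) = +0.122.

+0.12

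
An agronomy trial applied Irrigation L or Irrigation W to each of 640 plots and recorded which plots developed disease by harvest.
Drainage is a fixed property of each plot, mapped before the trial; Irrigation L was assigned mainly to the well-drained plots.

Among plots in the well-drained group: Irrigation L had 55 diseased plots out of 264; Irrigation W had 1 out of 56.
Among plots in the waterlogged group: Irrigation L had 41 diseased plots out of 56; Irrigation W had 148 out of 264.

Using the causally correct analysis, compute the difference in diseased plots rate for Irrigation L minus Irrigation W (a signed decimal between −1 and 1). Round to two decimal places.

The stratified and pooled comparisons disagree (Irrigation W wins within each field drainage; Irrigation L wins overall), so the answer turns on the causal role of field drainage.
Here field drainage is a common cause — it drives both which irrigation a case falls under and the outcome. The crude comparison mixes populations; the stratum-specific rates are the causally relevant ones.
Adjusting over the population distribution of field drainage: 0.500·(0.208−0.018) + 0.500·(0.732−0.561) = +0.181.

+0.18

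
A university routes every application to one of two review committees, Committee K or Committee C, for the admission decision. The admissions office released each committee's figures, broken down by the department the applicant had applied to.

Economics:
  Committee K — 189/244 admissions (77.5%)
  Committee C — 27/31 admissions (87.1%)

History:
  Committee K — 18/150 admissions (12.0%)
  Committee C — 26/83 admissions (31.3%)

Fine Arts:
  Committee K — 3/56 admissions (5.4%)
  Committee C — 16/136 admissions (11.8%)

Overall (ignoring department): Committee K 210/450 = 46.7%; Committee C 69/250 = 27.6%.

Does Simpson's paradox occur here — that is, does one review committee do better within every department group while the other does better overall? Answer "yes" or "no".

yes

Within each department level (Economics 77.5% vs 87.1%; History 12.0% vs 31.3%; Fine Arts 5.4% vs 11.8%), Committee C has the higher rate every time. Pooled: 46.7% vs 27.6% — Committee K has the higher rate overall. The two comparisons disagree.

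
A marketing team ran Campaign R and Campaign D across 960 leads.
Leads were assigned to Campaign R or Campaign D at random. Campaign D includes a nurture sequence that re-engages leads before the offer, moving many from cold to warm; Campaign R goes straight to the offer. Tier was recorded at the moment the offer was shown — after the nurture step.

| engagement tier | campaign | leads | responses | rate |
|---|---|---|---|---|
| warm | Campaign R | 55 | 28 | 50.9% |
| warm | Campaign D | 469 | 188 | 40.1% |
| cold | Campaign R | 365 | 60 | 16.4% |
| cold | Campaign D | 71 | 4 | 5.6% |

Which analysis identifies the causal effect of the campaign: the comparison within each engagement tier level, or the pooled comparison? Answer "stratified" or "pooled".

pooled

Within every engagement tier level Campaign R has the higher rate, yet pooled Campaign D does — Simpson's reversal.
Engagement tier is downstream of the campaign. One should not condition on a consequence of treatment, so the overall rates are the right comparison.
Pooled: Campaign R 21.0% vs Campaign D 35.6%; Campaign D is higher overall.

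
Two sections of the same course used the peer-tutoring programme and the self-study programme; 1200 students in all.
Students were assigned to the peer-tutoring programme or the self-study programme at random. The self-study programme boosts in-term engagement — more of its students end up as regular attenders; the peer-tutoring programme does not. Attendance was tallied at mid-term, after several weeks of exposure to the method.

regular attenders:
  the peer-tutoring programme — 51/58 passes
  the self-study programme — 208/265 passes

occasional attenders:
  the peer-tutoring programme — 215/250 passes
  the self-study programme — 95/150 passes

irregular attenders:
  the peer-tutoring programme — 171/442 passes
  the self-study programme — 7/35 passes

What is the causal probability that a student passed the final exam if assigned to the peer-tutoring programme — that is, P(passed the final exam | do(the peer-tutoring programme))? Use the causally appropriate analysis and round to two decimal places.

Mid-term attendance is recorded after the teaching method and is itself shifted by it — it sits on the causal path from teaching method to outcome. Conditioning on a mediator would strip out part of the effect we want; the pooled comparison gives the total causal effect.
So P(outcome | do(the peer-tutoring programme)) is just the pooled rate for the peer-tutoring programme: 437/750 = 0.583.

0.58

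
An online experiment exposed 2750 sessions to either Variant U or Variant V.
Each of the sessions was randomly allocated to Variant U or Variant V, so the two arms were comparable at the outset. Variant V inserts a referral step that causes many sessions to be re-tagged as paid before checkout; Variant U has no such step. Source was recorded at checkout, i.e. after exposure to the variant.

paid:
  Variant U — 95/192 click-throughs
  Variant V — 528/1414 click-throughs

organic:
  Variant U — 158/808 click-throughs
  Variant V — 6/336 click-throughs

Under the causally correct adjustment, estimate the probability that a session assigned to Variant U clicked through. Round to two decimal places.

0.25

Variant U is higher inside every traffic source stratum but Variant V is higher in aggregate. Whether to stratify depends on how traffic source relates to the variant.
Traffic source lies on the pathway variant → traffic source → outcome, so adjusting for it blocks the indirect effect. For the total causal effect of variant, use the unadjusted pooled rates.
So P(outcome | do(Variant U)) is just the pooled rate for Variant U: 253/1000 = 0.253.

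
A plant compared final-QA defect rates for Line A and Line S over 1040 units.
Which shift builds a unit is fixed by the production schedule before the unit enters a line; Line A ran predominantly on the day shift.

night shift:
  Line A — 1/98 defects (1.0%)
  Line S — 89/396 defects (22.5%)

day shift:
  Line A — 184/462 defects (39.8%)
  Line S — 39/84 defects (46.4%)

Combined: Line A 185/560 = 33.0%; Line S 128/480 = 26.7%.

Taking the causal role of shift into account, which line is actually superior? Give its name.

Line A

The imbalance in shift arose from how units were allocated, not from anything the line did; and shift independently affects the outcome. The pooled gap is confounded — condition on shift.
Within each level — night shift: 1.0% vs 22.5%; day shift: 39.8% vs 46.4% — Line A is lower every time.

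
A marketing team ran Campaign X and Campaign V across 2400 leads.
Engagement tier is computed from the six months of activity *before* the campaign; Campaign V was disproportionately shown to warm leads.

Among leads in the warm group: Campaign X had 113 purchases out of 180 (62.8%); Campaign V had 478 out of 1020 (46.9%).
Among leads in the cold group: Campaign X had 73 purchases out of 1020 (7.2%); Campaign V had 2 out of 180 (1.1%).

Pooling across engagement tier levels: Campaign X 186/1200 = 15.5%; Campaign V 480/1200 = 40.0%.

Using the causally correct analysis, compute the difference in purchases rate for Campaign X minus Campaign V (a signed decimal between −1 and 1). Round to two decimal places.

+0.11

Since engagement tier is a pre-existing factor (not a product of the campaign) and it affects the outcome on its own, it is a confounder. The stratified rates, not the pooled rate, identify the causal effect.
Adjusting over the population distribution of engagement tier: 0.500·(0.628−0.469) + 0.500·(0.072−0.011) = +0.110.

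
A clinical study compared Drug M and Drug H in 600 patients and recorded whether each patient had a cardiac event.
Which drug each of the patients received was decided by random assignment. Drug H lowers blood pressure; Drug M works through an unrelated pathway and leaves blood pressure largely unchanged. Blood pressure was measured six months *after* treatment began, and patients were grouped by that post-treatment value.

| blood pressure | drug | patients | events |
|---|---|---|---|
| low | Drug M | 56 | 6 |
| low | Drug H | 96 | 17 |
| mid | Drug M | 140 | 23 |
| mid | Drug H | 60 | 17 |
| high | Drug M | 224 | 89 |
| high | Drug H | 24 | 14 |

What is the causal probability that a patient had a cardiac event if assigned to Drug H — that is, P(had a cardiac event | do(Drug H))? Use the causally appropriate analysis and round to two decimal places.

The stratified and pooled comparisons disagree (Drug M wins within each blood pressure; Drug H wins overall), so the answer turns on the causal role of blood pressure.
Blood pressure here is a post-treatment variable shaped by the drug; conditioning on it would introduce bias rather than remove it. The overall comparison is the causal one.
So P(outcome | do(Drug H)) is just the pooled rate for Drug H: 48/180 = 0.267.

0.27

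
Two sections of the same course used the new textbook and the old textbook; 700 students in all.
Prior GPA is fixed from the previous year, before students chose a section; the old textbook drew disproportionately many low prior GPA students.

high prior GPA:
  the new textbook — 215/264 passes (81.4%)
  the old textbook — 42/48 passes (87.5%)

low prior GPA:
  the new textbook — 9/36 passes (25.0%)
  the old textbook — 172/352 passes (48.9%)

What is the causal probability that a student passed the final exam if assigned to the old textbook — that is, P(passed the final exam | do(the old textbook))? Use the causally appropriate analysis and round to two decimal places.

Here prior GPA band is a common cause — it drives both which teaching method a case falls under and the outcome. The crude comparison mixes populations; the stratum-specific rates are the causally relevant ones.
Standardising the old textbook to the population prior GPA band mix: 0.446·42/48 + 0.554·172/352 = 0.661.

0.66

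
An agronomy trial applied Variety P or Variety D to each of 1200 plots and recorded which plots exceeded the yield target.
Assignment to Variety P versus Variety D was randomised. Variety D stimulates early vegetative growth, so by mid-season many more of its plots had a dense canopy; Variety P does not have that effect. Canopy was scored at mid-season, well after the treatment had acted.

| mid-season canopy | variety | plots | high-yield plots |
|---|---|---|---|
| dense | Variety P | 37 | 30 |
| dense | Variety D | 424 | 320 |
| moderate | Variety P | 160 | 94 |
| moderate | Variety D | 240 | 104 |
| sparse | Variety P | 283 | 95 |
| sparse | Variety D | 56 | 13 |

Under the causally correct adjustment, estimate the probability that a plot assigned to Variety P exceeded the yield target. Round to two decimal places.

Mid-season canopy lies on the pathway variety → mid-season canopy → outcome, so adjusting for it blocks the indirect effect. For the total causal effect of variety, use the unadjusted pooled rates.
So P(outcome | do(Variety P)) is just the pooled rate for Variety P: 219/480 = 0.456.

0.46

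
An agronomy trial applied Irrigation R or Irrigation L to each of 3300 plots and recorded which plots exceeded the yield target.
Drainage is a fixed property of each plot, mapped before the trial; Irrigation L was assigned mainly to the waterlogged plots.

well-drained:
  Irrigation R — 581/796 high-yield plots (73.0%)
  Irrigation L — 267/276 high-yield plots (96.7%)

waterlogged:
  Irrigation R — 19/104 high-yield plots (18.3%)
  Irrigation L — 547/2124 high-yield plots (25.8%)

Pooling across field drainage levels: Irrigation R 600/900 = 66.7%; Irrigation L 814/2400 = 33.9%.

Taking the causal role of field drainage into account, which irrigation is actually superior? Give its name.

The field drainage-specific comparison favours Irrigation L throughout, but the pooled figures favour Irrigation R. The question is whether to condition on field drainage.
The imbalance in field drainage arose from how plots were allocated, not from anything the irrigation did; and field drainage independently affects the outcome. The pooled gap is confounded — condition on field drainage.
Within each level — well-drained: 73.0% vs 96.7%; waterlogged: 18.3% vs 25.8% — Irrigation L is higher every time.

Irrigation L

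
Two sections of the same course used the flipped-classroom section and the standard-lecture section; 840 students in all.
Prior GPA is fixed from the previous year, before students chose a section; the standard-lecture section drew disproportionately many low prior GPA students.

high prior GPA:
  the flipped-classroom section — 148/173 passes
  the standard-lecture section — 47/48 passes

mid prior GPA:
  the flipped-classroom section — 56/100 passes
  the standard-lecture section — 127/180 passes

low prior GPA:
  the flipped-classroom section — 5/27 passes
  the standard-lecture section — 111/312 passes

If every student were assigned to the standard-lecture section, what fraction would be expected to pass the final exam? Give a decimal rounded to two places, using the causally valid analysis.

0.64

Here prior GPA band is a common cause — it drives both which teaching method a case falls under and the outcome. The crude comparison mixes populations; the stratum-specific rates are the causally relevant ones.
Standardising the standard-lecture section to the population prior GPA band mix: 0.263·47/48 + 0.333·127/180 + 0.404·111/312 = 0.636.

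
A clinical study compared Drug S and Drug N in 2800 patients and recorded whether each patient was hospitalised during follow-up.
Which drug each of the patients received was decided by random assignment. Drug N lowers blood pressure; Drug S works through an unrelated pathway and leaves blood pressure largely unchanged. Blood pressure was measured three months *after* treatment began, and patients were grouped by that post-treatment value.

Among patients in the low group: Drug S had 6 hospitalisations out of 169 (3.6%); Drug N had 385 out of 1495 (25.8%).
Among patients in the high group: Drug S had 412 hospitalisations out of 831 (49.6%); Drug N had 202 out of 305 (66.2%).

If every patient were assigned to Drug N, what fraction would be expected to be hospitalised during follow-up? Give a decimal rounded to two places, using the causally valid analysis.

0.33

The stratified and pooled comparisons disagree (Drug S wins within each blood pressure; Drug N wins overall), so the answer turns on the causal role of blood pressure.
Blood pressure here is a post-treatment variable shaped by the drug; conditioning on it would introduce bias rather than remove it. The overall comparison is the causal one.
So P(outcome | do(Drug N)) is just the pooled rate for Drug N: 587/1800 = 0.326.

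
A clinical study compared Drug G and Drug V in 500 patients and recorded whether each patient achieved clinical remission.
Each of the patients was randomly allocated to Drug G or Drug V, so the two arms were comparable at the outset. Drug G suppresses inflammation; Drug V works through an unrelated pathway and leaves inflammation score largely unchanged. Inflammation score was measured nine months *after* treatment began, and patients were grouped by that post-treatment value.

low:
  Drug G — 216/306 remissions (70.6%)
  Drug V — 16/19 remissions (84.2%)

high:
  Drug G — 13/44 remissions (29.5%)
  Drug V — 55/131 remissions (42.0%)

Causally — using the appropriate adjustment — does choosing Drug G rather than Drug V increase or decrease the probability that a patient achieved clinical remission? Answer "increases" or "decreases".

increases

Drug V is higher inside every inflammation score stratum but Drug G is higher in aggregate. Whether to stratify depends on how inflammation score relates to the drug.
Inflammation score lies on the pathway drug → inflammation score → outcome, so adjusting for it blocks the indirect effect. For the total causal effect of drug, use the unadjusted pooled rates.
Pooled: Drug G 65.4% vs Drug V 47.3%; Drug G is higher overall.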